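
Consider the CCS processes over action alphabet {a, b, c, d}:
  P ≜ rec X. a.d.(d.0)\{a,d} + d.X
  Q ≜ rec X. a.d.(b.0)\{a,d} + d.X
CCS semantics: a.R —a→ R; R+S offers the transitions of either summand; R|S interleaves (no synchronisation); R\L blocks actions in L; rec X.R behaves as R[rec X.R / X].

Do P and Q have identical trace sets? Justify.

LTS(P): 3 reachable states
  m0 = rec X. a.d.(d.0)\{a,d} + d.X has moves --a--▸ m1, --d--▸ m0
  m1 = d.(d.0)\{a,d} has moves --d--▸ m2
  m2 = (d.0)\{a,d} has moves stopped
LTS(Q): 4 reachable states
  n0 = rec X. a.d.(b.0)\{a,d} + d.X has moves --a--▸ n1, --d--▸ n0
  n1 = d.(b.0)\{a,d} has moves --d--▸ n2
  n2 = (b.0)\{a,d} has moves --b--▸ n3
  n3 = 0\{a,d} has moves stopped
Trace ⟨adb⟩ through Q, begin at {n0}:
  after a @ step 1: {n1}
  after d @ step 2: {n2}
  after b @ step 3: {n3}
  — Q admits the full trace.
Trace ⟨adb⟩ through P, begin at {m0}:
  after a @ step 1: {m1}
  after d @ step 2: {m2}
  after b @ step 3: ∅ (P stuck)

trace-distinct — witness ⟨adb⟩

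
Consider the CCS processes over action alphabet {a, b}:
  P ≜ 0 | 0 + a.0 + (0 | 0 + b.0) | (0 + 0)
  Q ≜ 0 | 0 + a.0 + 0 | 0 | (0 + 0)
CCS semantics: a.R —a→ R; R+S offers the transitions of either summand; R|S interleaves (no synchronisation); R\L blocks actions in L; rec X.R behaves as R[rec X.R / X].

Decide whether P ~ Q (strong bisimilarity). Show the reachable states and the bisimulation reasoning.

P's transition system — 3 states:
  m0 = 0 | 0 + a.0 + (0 | 0 + b.0) | (0 + 0) | --a--▸ m1, --b--▸ m2
  m1 = 0 | ·
  m2 = 0 | (0 + 0) | ·
Q's transition system — 2 states:
  n0 = 0 | 0 + a.0 + 0 | 0 | (0 + 0) | --a--▸ n1
  n1 = 0 | ·
Partition-refinement fixed point:
  B0 = {m0}
  B1 = {m1, m2, n1}
  B2 = {n0}
m0 ∈ B0, n0 ∈ B2 → different blocks

not bisimilar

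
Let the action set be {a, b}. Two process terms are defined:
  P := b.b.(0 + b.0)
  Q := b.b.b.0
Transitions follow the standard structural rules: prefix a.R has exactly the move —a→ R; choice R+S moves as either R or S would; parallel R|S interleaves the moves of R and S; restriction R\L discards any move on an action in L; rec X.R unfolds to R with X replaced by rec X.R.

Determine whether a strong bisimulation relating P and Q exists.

bisimilar

Reachable graph of P (4 states):
  m0 = b.b.(0 + b.0) | -b-> m1
  m1 = b.(0 + b.0) | -b-> m2
  m2 = 0 + b.0 | -b-> m3
  m3 = 0 | ·
Reachable graph of Q (4 states):
  n0 = b.b.b.0 | -b-> n1
  n1 = b.b.0 | -b-> n2
  n2 = b.0 | -b-> n3
  n3 = 0 | ·
Coarsest stable partition (strong bisimilarity classes):
  B0 = {m0, n0}
  B1 = {m1, n1}
  B2 = {m2, n2}
  B3 = {m3, n3}
m0 ∈ B0, n0 ∈ B0 → same block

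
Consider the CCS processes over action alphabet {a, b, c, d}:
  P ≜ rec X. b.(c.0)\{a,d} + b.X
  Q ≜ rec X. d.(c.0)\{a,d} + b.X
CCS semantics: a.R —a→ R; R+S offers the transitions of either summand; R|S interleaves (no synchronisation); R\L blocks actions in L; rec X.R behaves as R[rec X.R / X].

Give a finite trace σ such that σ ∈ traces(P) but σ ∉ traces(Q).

P's transition system — 3 states:
  u0 = rec X. b.(c.0)\{a,d} + b.X | ··b··> u0, ··b··> u1
  u1 = (c.0)\{a,d} | ··c··> u2
  u2 = 0\{a,d} | ·
Q's transition system — 3 states:
  v0 = rec X. d.(c.0)\{a,d} + b.X | ··b··> v0, ··d··> v1
  v1 = (c.0)\{a,d} | ··c··> v2
  v2 = 0\{a,d} | ·
Run σ = ⟨bc⟩ on P: start {u0}
  [1] b ⇒ {u0, u1}
  [2] c ⇒ {u2}
  ✓ P
Run σ = ⟨bc⟩ on Q: start {v0}
  [1] b ⇒ {v0}
  [2] c ⇒ ∅  — Q cannot continue

bc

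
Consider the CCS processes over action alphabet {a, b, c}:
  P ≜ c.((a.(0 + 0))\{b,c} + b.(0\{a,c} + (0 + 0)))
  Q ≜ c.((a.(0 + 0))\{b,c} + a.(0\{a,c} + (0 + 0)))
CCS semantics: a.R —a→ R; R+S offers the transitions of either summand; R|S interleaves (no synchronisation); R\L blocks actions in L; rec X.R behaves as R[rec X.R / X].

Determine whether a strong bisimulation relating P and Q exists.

Reachable graph of P (4 states):
  s0 = c.((a.(0 + 0))\{b,c} + b.(0\{a,c} + (0 + 0))) | —c→ s1
  s1 = (a.(0 + 0))\{b,c} + b.(0\{a,c} + (0 + 0)) | —a→ s2, —b→ s3
  s2 = (0 + 0)\{b,c} | (no moves)
  s3 = 0\{a,c} + (0 + 0) | (no moves)
Reachable graph of Q (4 states):
  t0 = c.((a.(0 + 0))\{b,c} + a.(0\{a,c} + (0 + 0))) | —c→ t1
  t1 = (a.(0 + 0))\{b,c} + a.(0\{a,c} + (0 + 0)) | —a→ t2, —a→ t3
  t2 = (0 + 0)\{b,c} | (no moves)
  t3 = 0\{a,c} + (0 + 0) | (no moves)
Bisimilarity quotient blocks:
  B0 = {s0}
  B1 = {s1}
  B2 = {s2, s3, t2, t3}
  B3 = {t0}
  B4 = {t1}
s0 ∈ B0, t0 ∈ B3 → different blocks

P ≁ Q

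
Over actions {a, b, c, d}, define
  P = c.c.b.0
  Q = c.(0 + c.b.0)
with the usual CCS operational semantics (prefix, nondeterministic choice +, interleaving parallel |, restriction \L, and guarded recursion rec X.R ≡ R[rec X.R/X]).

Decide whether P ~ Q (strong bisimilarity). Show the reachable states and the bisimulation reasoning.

bisimilar

LTS(P): 4 reachable states
  u0 = c.c.b.0 ⊢ ··c··> u1
  u1 = c.b.0 ⊢ ··c··> u2
  u2 = b.0 ⊢ ··b··> u3
  u3 = 0 ⊢ (no moves)
LTS(Q): 4 reachable states
  v0 = c.(0 + c.b.0) ⊢ ··c··> v1
  v1 = 0 + c.b.0 ⊢ ··c··> v2
  v2 = b.0 ⊢ ··b··> v3
  v3 = 0 ⊢ (no moves)
Coarsest stable partition (strong bisimilarity classes):
  B0 = {u0, v0}
  B1 = {u1, v1}
  B2 = {u2, v2}
  B3 = {u3, v3}
u0 ∈ B0, v0 ∈ B0 → same block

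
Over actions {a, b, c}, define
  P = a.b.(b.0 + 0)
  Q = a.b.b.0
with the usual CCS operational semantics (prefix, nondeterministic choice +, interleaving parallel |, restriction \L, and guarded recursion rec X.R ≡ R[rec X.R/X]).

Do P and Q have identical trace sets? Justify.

P's transition system — 4 states:
  m0 = a.b.(b.0 + 0) :: ··a··> m1
  m1 = b.(b.0 + 0) :: ··b··> m2
  m2 = b.0 + 0 :: ··b··> m3
  m3 = 0 :: stopped
Q's transition system — 4 states:
  n0 = a.b.b.0 :: ··a··> n1
  n1 = b.b.0 :: ··b··> n2
  n2 = b.0 :: ··b··> n3
  n3 = 0 :: stopped
Partition-refinement fixed point:
  B0 = {m0, n0}
  B1 = {m1, n1}
  B2 = {m2, n2}
  B3 = {m3, n3}
m0 ∈ B0, n0 ∈ B0 → same block
Bisimilar ⇒ trace-equivalent.

traces(P) = traces(Q)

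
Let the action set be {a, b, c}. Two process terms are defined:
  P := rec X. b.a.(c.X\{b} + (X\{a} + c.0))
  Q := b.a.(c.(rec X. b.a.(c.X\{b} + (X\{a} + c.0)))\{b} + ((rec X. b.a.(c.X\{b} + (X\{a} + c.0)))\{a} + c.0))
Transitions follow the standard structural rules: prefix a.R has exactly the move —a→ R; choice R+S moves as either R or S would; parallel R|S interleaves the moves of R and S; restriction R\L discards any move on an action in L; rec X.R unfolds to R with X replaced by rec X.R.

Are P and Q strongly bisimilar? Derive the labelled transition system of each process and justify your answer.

bisimilar

Reachable graph of P (6 states):
  s0 = rec X. b.a.(c.X\{b} + (X\{a} + c.0)) :: --b--▸ s1
  s1 = a.(c.(rec X. b.a.(c.X\{b} + (X\{a} + c.0)))\{b} + ((rec X. b.a.(c.X\{b} + (X\{a} + c.0)))\{a} + c.0)) :: --a--▸ s2
  s2 = c.(rec X. b.a.(c.X\{b} + (X\{a} + c.0)))\{b} + ((rec X. b.a.(c.X\{b} + (X\{a} + c.0)))\{a} + c.0) :: --b--▸ s3, --c--▸ s4, --c--▸ s5
  s3 = (a.(c.(rec X. b.a.(c.X\{b} + (X\{a} + c.0)))\{b} + ((rec X. b.a.(c.X\{b} + (X\{a} + c.0)))\{a} + c.0)))\{a} :: ∅
  s4 = (rec X. b.a.(c.X\{b} + (X\{a} + c.0)))\{b} :: ∅
  s5 = 0 :: ∅
Reachable graph of Q (6 states):
  t0 = b.a.(c.(rec X. b.a.(c.X\{b} + (X\{a} + c.0)))\{b} + ((rec X. b.a.(c.X\{b} + (X\{a} + c.0)))\{a} + c.0)) :: --b--▸ t1
  t1 = a.(c.(rec X. b.a.(c.X\{b} + (X\{a} + c.0)))\{b} + ((rec X. b.a.(c.X\{b} + (X\{a} + c.0)))\{a} + c.0)) :: --a--▸ t2
  t2 = c.(rec X. b.a.(c.X\{b} + (X\{a} + c.0)))\{b} + ((rec X. b.a.(c.X\{b} + (X\{a} + c.0)))\{a} + c.0) :: --b--▸ t3, --c--▸ t4, --c--▸ t5
  t3 = (a.(c.(rec X. b.a.(c.X\{b} + (X\{a} + c.0)))\{b} + ((rec X. b.a.(c.X\{b} + (X\{a} + c.0)))\{a} + c.0)))\{a} :: ∅
  t4 = (rec X. b.a.(c.X\{b} + (X\{a} + c.0)))\{b} :: ∅
  t5 = 0 :: ∅
Bisimilarity quotient blocks:
  B0 = {s0, t0}
  B1 = {s1, t1}
  B2 = {s2, t2}
  B3 = {s3, s4, s5, t3, t4, t5}
s0 ∈ B0, t0 ∈ B0 → same block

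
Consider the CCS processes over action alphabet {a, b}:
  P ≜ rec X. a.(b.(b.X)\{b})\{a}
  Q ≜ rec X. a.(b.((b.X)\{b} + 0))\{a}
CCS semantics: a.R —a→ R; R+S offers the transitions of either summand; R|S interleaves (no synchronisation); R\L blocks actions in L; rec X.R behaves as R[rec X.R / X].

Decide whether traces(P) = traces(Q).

traces(P) = traces(Q)

LTS(P): 3 reachable states
  u0 = rec X. a.(b.(b.X)\{b})\{a} has moves --a--▸ u1
  u1 = (b.(b.(rec X. a.(b.(b.X)\{b})\{a}))\{b})\{a} has moves --b--▸ u2
  u2 = (b.(rec X. a.(b.(b.X)\{b})\{a}))\{b}\{a} has moves deadlocked
LTS(Q): 3 reachable states
  v0 = rec X. a.(b.((b.X)\{b} + 0))\{a} has moves --a--▸ v1
  v1 = (b.((b.(rec X. a.(b.((b.X)\{b} + 0))\{a}))\{b} + 0))\{a} has moves --b--▸ v2
  v2 = ((b.(rec X. a.(b.((b.X)\{b} + 0))\{a}))\{b} + 0)\{a} has moves deadlocked
Bisimilarity quotient blocks:
  B0 = {u0, v0}
  B1 = {u1, v1}
  B2 = {u2, v2}
u0 ∈ B0, v0 ∈ B0 → same block
Bisimilar ⇒ trace-equivalent.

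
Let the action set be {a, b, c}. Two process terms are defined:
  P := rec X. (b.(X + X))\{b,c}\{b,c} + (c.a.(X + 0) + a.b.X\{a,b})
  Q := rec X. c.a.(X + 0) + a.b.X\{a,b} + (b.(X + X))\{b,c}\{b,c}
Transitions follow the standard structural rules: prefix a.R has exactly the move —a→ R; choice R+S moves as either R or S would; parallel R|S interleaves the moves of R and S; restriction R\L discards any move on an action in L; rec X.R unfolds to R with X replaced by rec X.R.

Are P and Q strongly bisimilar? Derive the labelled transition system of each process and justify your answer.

P ~ Q

P's transition system — 6 states:
  p0 = rec X. (b.(X + X))\{b,c}\{b,c} + (c.a.(X + 0) + a.b.X\{a,b}) :: —a→ p1, —c→ p2
  p1 = b.(rec X. (b.(X + X))\{b,c}\{b,c} + (c.a.(X + 0) + a.b.X\{a,b}))\{a,b} :: —b→ p3
  p2 = a.((rec X. (b.(X + X))\{b,c}\{b,c} + (c.a.(X + 0) + a.b.X\{a,b})) + 0) :: —a→ p4
  p3 = (rec X. (b.(X + X))\{b,c}\{b,c} + (c.a.(X + 0) + a.b.X\{a,b}))\{a,b} :: —c→ p5
  p4 = (rec X. (b.(X + X))\{b,c}\{b,c} + (c.a.(X + 0) + a.b.X\{a,b})) + 0 :: —a→ p1, —c→ p2
  p5 = (a.((rec X. (b.(X + X))\{b,c}\{b,c} + (c.a.(X + 0) + a.b.X\{a,b})) + 0))\{a,b} :: ·
Q's transition system — 6 states:
  q0 = rec X. c.a.(X + 0) + a.b.X\{a,b} + (b.(X + X))\{b,c}\{b,c} :: —a→ q1, —c→ q2
  q1 = b.(rec X. c.a.(X + 0) + a.b.X\{a,b} + (b.(X + X))\{b,c}\{b,c})\{a,b} :: —b→ q3
  q2 = a.((rec X. c.a.(X + 0) + a.b.X\{a,b} + (b.(X + X))\{b,c}\{b,c}) + 0) :: —a→ q4
  q3 = (rec X. c.a.(X + 0) + a.b.X\{a,b} + (b.(X + X))\{b,c}\{b,c})\{a,b} :: —c→ q5
  q4 = (rec X. c.a.(X + 0) + a.b.X\{a,b} + (b.(X + X))\{b,c}\{b,c}) + 0 :: —a→ q1, —c→ q2
  q5 = (a.((rec X. c.a.(X + 0) + a.b.X\{a,b} + (b.(X + X))\{b,c}\{b,c}) + 0))\{a,b} :: ·
Coarsest stable partition (strong bisimilarity classes):
  B0 = {p0, p4, q0, q4}
  B1 = {p1, q1}
  B2 = {p3, q3}
  B3 = {p5, q5}
  B4 = {p2, q2}
p0 ∈ B0, q0 ∈ B0 → same block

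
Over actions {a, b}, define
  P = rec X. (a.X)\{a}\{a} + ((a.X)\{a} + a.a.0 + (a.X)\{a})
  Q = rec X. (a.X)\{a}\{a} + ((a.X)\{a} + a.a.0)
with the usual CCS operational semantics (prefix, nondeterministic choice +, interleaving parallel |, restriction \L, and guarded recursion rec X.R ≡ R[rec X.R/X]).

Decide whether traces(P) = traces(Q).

trace-equivalent

P's transition system — 3 states:
  u0 = rec X. (a.X)\{a}\{a} + ((a.X)\{a} + a.a.0 + (a.X)\{a}) :: =a=> u1
  u1 = a.0 :: =a=> u2
  u2 = 0 :: ·
Q's transition system — 3 states:
  v0 = rec X. (a.X)\{a}\{a} + ((a.X)\{a} + a.a.0) :: =a=> v1
  v1 = a.0 :: =a=> v2
  v2 = 0 :: ·
Coarsest stable partition (strong bisimilarity classes):
  B0 = {u0, v0}
  B1 = {u1, v1}
  B2 = {u2, v2}
u0 ∈ B0, v0 ∈ B0 → same block
Bisimilar ⇒ trace-equivalent.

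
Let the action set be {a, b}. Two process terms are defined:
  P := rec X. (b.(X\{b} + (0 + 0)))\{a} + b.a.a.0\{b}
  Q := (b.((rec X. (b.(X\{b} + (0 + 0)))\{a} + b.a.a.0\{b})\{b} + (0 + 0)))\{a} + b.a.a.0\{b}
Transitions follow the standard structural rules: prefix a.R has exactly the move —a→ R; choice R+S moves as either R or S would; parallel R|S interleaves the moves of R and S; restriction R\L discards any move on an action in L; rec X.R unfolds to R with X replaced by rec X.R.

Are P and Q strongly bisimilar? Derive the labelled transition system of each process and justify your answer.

P ~ Q

Reachable graph of P (5 states):
  s0 = rec X. (b.(X\{b} + (0 + 0)))\{a} + b.a.a.0\{b} | --b--▸ s1, --b--▸ s2
  s1 = ((rec X. (b.(X\{b} + (0 + 0)))\{a} + b.a.a.0\{b})\{b} + (0 + 0))\{a} | (no moves)
  s2 = a.a.0\{b} | --a--▸ s3
  s3 = a.0\{b} | --a--▸ s4
  s4 = 0\{b} | (no moves)
Reachable graph of Q (5 states):
  t0 = (b.((rec X. (b.(X\{b} + (0 + 0)))\{a} + b.a.a.0\{b})\{b} + (0 + 0)))\{a} + b.a.a.0\{b} | --b--▸ t1, --b--▸ t2
  t1 = ((rec X. (b.(X\{b} + (0 + 0)))\{a} + b.a.a.0\{b})\{b} + (0 + 0))\{a} | (no moves)
  t2 = a.a.0\{b} | --a--▸ t3
  t3 = a.0\{b} | --a--▸ t4
  t4 = 0\{b} | (no moves)
Coarsest stable partition (strong bisimilarity classes):
  B0 = {s0, t0}
  B1 = {s1, s4, t1, t4}
  B2 = {s2, t2}
  B3 = {s3, t3}
s0 ∈ B0, t0 ∈ B0 → same block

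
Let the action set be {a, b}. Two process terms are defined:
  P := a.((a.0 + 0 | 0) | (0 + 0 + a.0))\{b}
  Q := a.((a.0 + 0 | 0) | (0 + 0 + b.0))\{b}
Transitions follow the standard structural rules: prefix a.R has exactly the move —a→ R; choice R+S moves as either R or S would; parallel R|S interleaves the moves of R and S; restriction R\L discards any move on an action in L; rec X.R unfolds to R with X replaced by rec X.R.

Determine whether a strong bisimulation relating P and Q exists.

LTS(P): 5 reachable states
  p0 = a.((a.0 + 0 | 0) | (0 + 0 + a.0))\{b} → =a=> p1
  p1 = ((a.0 + 0 | 0) | (0 + 0 + a.0))\{b} → =a=> p2, =a=> p3
  p2 = ((a.0 + 0 | 0) | 0)\{b} → =a=> p4
  p3 = (0 | (0 + 0 + a.0))\{b} → =a=> p4
  p4 = (0 | 0)\{b} → (no moves)
LTS(Q): 3 reachable states
  q0 = a.((a.0 + 0 | 0) | (0 + 0 + b.0))\{b} → =a=> q1
  q1 = ((a.0 + 0 | 0) | (0 + 0 + b.0))\{b} → =a=> q2
  q2 = (0 | (0 + 0 + b.0))\{b} → (no moves)
Bisimilarity quotient blocks:
  B0 = {p0}
  B1 = {p1, q0}
  B2 = {p2, p3, q1}
  B3 = {p4, q2}
p0 ∈ B0, q0 ∈ B1 → different blocks

NO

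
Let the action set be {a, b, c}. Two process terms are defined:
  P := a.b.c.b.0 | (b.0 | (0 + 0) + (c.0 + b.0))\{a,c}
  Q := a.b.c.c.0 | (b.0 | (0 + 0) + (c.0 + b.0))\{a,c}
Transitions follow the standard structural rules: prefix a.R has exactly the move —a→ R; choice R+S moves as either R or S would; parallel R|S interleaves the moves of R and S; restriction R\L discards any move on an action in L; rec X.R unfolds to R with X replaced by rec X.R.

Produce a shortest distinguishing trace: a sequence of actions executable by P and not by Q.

Reachable graph of P (15 states):
  m0 = a.b.c.b.0 | (b.0 | (0 + 0) + (c.0 + b.0))\{a,c} ⊢ =a=> m1, =b=> m2, =b=> m3
  m1 = b.c.b.0 | (b.0 | (0 + 0) + (c.0 + b.0))\{a,c} ⊢ =b=> m4, =b=> m5, =b=> m6
  m2 = a.b.c.b.0 | (0 | (0 + 0))\{a,c} ⊢ =a=> m4
  m3 = a.b.c.b.0 | 0\{a,c} ⊢ =a=> m5
  m4 = b.c.b.0 | (0 | (0 + 0))\{a,c} ⊢ =b=> m7
  m5 = b.c.b.0 | 0\{a,c} ⊢ =b=> m8
  m6 = c.b.0 | (b.0 | (0 + 0) + (c.0 + b.0))\{a,c} ⊢ =b=> m7, =b=> m8, =c=> m9
  m7 = c.b.0 | (0 | (0 + 0))\{a,c} ⊢ =c=> m10
  m8 = c.b.0 | 0\{a,c} ⊢ =c=> m11
  m9 = b.0 | (b.0 | (0 + 0) + (c.0 + b.0))\{a,c} ⊢ =b=> m10, =b=> m11, =b=> m12
  m10 = b.0 | (0 | (0 + 0))\{a,c} ⊢ =b=> m13
  m11 = b.0 | 0\{a,c} ⊢ =b=> m14
  m12 = 0 | (b.0 | (0 + 0) + (c.0 + b.0))\{a,c} ⊢ =b=> m13, =b=> m14
  m13 = 0 | (0 | (0 + 0))\{a,c} ⊢ stopped
  m14 = 0 | 0\{a,c} ⊢ stopped
Reachable graph of Q (15 states):
  n0 = a.b.c.c.0 | (b.0 | (0 + 0) + (c.0 + b.0))\{a,c} ⊢ =a=> n1, =b=> n2, =b=> n3
  n1 = b.c.c.0 | (b.0 | (0 + 0) + (c.0 + b.0))\{a,c} ⊢ =b=> n4, =b=> n5, =b=> n6
  n2 = a.b.c.c.0 | (0 | (0 + 0))\{a,c} ⊢ =a=> n4
  n3 = a.b.c.c.0 | 0\{a,c} ⊢ =a=> n5
  n4 = b.c.c.0 | (0 | (0 + 0))\{a,c} ⊢ =b=> n7
  n5 = b.c.c.0 | 0\{a,c} ⊢ =b=> n8
  n6 = c.c.0 | (b.0 | (0 + 0) + (c.0 + b.0))\{a,c} ⊢ =b=> n7, =b=> n8, =c=> n9
  n7 = c.c.0 | (0 | (0 + 0))\{a,c} ⊢ =c=> n10
  n8 = c.c.0 | 0\{a,c} ⊢ =c=> n11
  n9 = c.0 | (b.0 | (0 + 0) + (c.0 + b.0))\{a,c} ⊢ =b=> n10, =b=> n11, =c=> n12
  n10 = c.0 | (0 | (0 + 0))\{a,c} ⊢ =c=> n13
  n11 = c.0 | 0\{a,c} ⊢ =c=> n14
  n12 = 0 | (b.0 | (0 + 0) + (c.0 + b.0))\{a,c} ⊢ =b=> n13, =b=> n14
  n13 = 0 | (0 | (0 + 0))\{a,c} ⊢ stopped
  n14 = 0 | 0\{a,c} ⊢ stopped
Trace ⟨abbcb⟩ through P, begin at {m0}:
  after a @ step 1: {m1}
  after b @ step 2: {m4, m5, m6}
  after b @ step 3: {m7, m8}
  after c @ step 4: {m10, m11}
  after b @ step 5: {m13, m14}
  ✓ P
Trace ⟨abbcb⟩ through Q, begin at {n0}:
  after a @ step 1: {n1}
  after b @ step 2: {n4, n5, n6}
  after b @ step 3: {n7, n8}
  after c @ step 4: {n10, n11}
  after b @ step 5: no successor for Q

abbcb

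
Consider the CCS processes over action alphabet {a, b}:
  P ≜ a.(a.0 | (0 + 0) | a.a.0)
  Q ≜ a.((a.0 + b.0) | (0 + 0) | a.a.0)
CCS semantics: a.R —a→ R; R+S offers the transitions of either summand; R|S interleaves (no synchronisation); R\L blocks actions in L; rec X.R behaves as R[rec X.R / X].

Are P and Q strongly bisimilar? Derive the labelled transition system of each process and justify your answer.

P ≁ Q

Reachable graph of P (7 states):
  s0 = a.(a.0 | (0 + 0) | a.a.0) has moves ··a··> s1
  s1 = a.0 | (0 + 0) | a.a.0 has moves ··a··> s2, ··a··> s3
  s2 = 0 | (0 + 0) | a.a.0 has moves ··a··> s4
  s3 = a.0 | (0 + 0) | a.0 has moves ··a··> s4, ··a··> s5
  s4 = 0 | (0 + 0) | a.0 has moves ··a··> s6
  s5 = a.0 | (0 + 0) | 0 has moves ··a··> s6
  s6 = 0 | (0 + 0) | 0 has moves ∅
Reachable graph of Q (7 states):
  t0 = a.((a.0 + b.0) | (0 + 0) | a.a.0) has moves ··a··> t1
  t1 = (a.0 + b.0) | (0 + 0) | a.a.0 has moves ··a··> t2, ··a··> t3, ··b··> t3
  t2 = (a.0 + b.0) | (0 + 0) | a.0 has moves ··a··> t4, ··a··> t5, ··b··> t5
  t3 = 0 | (0 + 0) | a.a.0 has moves ··a··> t5
  t4 = (a.0 + b.0) | (0 + 0) | 0 has moves ··a··> t6, ··b··> t6
  t5 = 0 | (0 + 0) | a.0 has moves ··a··> t6
  t6 = 0 | (0 + 0) | 0 has moves ∅
Bisimilarity quotient blocks:
  B0 = {s0}
  B1 = {s1}
  B2 = {s2, s3, t3}
  B3 = {s4, s5, t5}
  B4 = {s6, t6}
  B5 = {t0}
  B6 = {t1}
  B7 = {t2}
  B8 = {t4}
s0 ∈ B0, t0 ∈ B5 → different blocks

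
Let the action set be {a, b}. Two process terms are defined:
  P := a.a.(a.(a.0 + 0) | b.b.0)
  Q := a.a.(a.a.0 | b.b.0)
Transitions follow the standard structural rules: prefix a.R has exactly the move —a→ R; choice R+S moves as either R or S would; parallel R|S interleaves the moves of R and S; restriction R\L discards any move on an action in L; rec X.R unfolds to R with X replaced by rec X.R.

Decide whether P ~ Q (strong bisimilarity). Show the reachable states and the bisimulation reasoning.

P ~ Q

Reachable graph of P (11 states):
  s0 = a.a.(a.(a.0 + 0) | b.b.0) ⊢ -a-> s1
  s1 = a.(a.(a.0 + 0) | b.b.0) ⊢ -a-> s2
  s2 = a.(a.0 + 0) | b.b.0 ⊢ -a-> s3, -b-> s4
  s3 = (a.0 + 0) | b.b.0 ⊢ -a-> s5, -b-> s6
  s4 = a.(a.0 + 0) | b.0 ⊢ -a-> s6, -b-> s7
  s5 = 0 | b.b.0 ⊢ -b-> s8
  s6 = (a.0 + 0) | b.0 ⊢ -a-> s8, -b-> s9
  s7 = a.(a.0 + 0) | 0 ⊢ -a-> s9
  s8 = 0 | b.0 ⊢ -b-> s10
  s9 = (a.0 + 0) | 0 ⊢ -a-> s10
  s10 = 0 | 0 ⊢ deadlocked
Reachable graph of Q (11 states):
  t0 = a.a.(a.a.0 | b.b.0) ⊢ -a-> t1
  t1 = a.(a.a.0 | b.b.0) ⊢ -a-> t2
  t2 = a.a.0 | b.b.0 ⊢ -a-> t3, -b-> t4
  t3 = a.0 | b.b.0 ⊢ -a-> t5, -b-> t6
  t4 = a.a.0 | b.0 ⊢ -a-> t6, -b-> t7
  t5 = 0 | b.b.0 ⊢ -b-> t8
  t6 = a.0 | b.0 ⊢ -a-> t8, -b-> t9
  t7 = a.a.0 | 0 ⊢ -a-> t9
  t8 = 0 | b.0 ⊢ -b-> t10
  t9 = a.0 | 0 ⊢ -a-> t10
  t10 = 0 | 0 ⊢ deadlocked
Coarsest stable partition (strong bisimilarity classes):
  B0 = {s0, t0}
  B1 = {s1, t1}
  B2 = {s2, t2}
  B3 = {s4, t4}
  B4 = {s6, t6}
  B5 = {s8, t8}
  B6 = {s10, t10}
  B7 = {s9, t9}
  B8 = {s7, t7}
  B9 = {s3, t3}
  B10 = {s5, t5}
s0 ∈ B0, t0 ∈ B0 → same block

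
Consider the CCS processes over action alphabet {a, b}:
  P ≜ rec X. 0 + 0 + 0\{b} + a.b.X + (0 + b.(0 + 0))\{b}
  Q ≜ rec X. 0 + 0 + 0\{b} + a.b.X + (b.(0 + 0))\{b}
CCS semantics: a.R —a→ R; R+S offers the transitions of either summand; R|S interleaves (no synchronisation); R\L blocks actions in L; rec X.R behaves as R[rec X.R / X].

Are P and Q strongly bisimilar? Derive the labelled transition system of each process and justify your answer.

bisimilar

P's transition system — 2 states:
  p0 = rec X. 0 + 0 + 0\{b} + a.b.X + (0 + b.(0 + 0))\{b} has moves =a=> p1
  p1 = b.(rec X. 0 + 0 + 0\{b} + a.b.X + (0 + b.(0 + 0))\{b}) has moves =b=> p0
Q's transition system — 2 states:
  q0 = rec X. 0 + 0 + 0\{b} + a.b.X + (b.(0 + 0))\{b} has moves =a=> q1
  q1 = b.(rec X. 0 + 0 + 0\{b} + a.b.X + (b.(0 + 0))\{b}) has moves =b=> q0
Bisimilarity quotient blocks:
  B0 = {p0, q0}
  B1 = {p1, q1}
p0 ∈ B0, q0 ∈ B0 → same block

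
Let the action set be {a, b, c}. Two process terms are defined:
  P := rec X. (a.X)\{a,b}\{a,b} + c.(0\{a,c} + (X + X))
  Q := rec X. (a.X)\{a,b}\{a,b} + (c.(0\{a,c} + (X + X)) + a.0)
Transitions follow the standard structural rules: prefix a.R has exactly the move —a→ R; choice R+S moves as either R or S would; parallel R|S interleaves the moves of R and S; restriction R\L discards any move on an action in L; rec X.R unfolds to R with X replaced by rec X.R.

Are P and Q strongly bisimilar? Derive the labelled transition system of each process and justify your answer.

LTS(P): 2 reachable states
  m0 = rec X. (a.X)\{a,b}\{a,b} + c.(0\{a,c} + (X + X)) ⊢ —c→ m1
  m1 = 0\{a,c} + ((rec X. (a.X)\{a,b}\{a,b} + c.(0\{a,c} + (X + X))) + (rec X. (a.X)\{a,b}\{a,b} + c.(0\{a,c} + (X + X)))) ⊢ —c→ m1
LTS(Q): 3 reachable states
  n0 = rec X. (a.X)\{a,b}\{a,b} + (c.(0\{a,c} + (X + X)) + a.0) ⊢ —a→ n1, —c→ n2
  n1 = 0 ⊢ (no moves)
  n2 = 0\{a,c} + ((rec X. (a.X)\{a,b}\{a,b} + (c.(0\{a,c} + (X + X)) + a.0)) + (rec X. (a.X)\{a,b}\{a,b} + (c.(0\{a,c} + (X + X)) + a.0))) ⊢ —a→ n1, —c→ n2
Bisimilarity quotient blocks:
  B0 = {m0, m1}
  B1 = {n0, n2}
  B2 = {n1}
m0 ∈ B0, n0 ∈ B1 → different blocks

NO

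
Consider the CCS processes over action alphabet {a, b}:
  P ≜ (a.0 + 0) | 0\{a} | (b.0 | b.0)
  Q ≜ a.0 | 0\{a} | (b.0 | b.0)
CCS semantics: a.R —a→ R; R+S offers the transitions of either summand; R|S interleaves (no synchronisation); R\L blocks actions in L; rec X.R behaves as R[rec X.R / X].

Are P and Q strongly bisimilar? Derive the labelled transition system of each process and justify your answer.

YES

LTS(P): 8 reachable states
  m0 = (a.0 + 0) | 0\{a} | (b.0 | b.0) :: ··a··> m1, ··b··> m2, ··b··> m3
  m1 = 0 | 0\{a} | (b.0 | b.0) :: ··b··> m4, ··b··> m5
  m2 = (a.0 + 0) | 0\{a} | (0 | b.0) :: ··a··> m4, ··b··> m6
  m3 = (a.0 + 0) | 0\{a} | (b.0 | 0) :: ··a··> m5, ··b··> m6
  m4 = 0 | 0\{a} | (0 | b.0) :: ··b··> m7
  m5 = 0 | 0\{a} | (b.0 | 0) :: ··b··> m7
  m6 = (a.0 + 0) | 0\{a} | (0 | 0) :: ··a··> m7
  m7 = 0 | 0\{a} | (0 | 0) :: deadlocked
LTS(Q): 8 reachable states
  n0 = a.0 | 0\{a} | (b.0 | b.0) :: ··a··> n1, ··b··> n2, ··b··> n3
  n1 = 0 | 0\{a} | (b.0 | b.0) :: ··b··> n4, ··b··> n5
  n2 = a.0 | 0\{a} | (0 | b.0) :: ··a··> n4, ··b··> n6
  n3 = a.0 | 0\{a} | (b.0 | 0) :: ··a··> n5, ··b··> n6
  n4 = 0 | 0\{a} | (0 | b.0) :: ··b··> n7
  n5 = 0 | 0\{a} | (b.0 | 0) :: ··b··> n7
  n6 = a.0 | 0\{a} | (0 | 0) :: ··a··> n7
  n7 = 0 | 0\{a} | (0 | 0) :: deadlocked
Partition-refinement fixed point:
  B0 = {m0, n0}
  B1 = {m2, m3, n2, n3}
  B2 = {m6, n6}
  B3 = {m7, n7}
  B4 = {m4, m5, n4, n5}
  B5 = {m1, n1}
m0 ∈ B0, n0 ∈ B0 → same block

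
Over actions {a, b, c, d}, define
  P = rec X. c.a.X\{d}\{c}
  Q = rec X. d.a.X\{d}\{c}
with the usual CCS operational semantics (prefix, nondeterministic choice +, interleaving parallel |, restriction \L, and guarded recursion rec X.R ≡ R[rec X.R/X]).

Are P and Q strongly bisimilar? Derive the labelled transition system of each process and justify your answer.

P's transition system — 3 states:
  m0 = rec X. c.a.X\{d}\{c} → -c-> m1
  m1 = a.(rec X. c.a.X\{d}\{c})\{d}\{c} → -a-> m2
  m2 = (rec X. c.a.X\{d}\{c})\{d}\{c} → (no moves)
Q's transition system — 3 states:
  n0 = rec X. d.a.X\{d}\{c} → -d-> n1
  n1 = a.(rec X. d.a.X\{d}\{c})\{d}\{c} → -a-> n2
  n2 = (rec X. d.a.X\{d}\{c})\{d}\{c} → (no moves)
Bisimilarity quotient blocks:
  B0 = {m0}
  B1 = {m1, n1}
  B2 = {m2, n2}
  B3 = {n0}
m0 ∈ B0, n0 ∈ B3 → different blocks

NO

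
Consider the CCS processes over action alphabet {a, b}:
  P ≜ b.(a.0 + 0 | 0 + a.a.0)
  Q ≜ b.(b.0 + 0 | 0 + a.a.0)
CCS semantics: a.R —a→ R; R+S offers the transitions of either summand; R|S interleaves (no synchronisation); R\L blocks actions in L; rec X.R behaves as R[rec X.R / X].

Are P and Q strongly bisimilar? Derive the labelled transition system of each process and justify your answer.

NO

P's transition system — 4 states:
  m0 = b.(a.0 + 0 | 0 + a.a.0) has moves -b-> m1
  m1 = a.0 + 0 | 0 + a.a.0 has moves -a-> m2, -a-> m3
  m2 = 0 has moves (no moves)
  m3 = a.0 has moves -a-> m2
Q's transition system — 4 states:
  n0 = b.(b.0 + 0 | 0 + a.a.0) has moves -b-> n1
  n1 = b.0 + 0 | 0 + a.a.0 has moves -a-> n2, -b-> n3
  n2 = a.0 has moves -a-> n3
  n3 = 0 has moves (no moves)
Coarsest stable partition (strong bisimilarity classes):
  B0 = {m0}
  B1 = {m1}
  B2 = {m2, n3}
  B3 = {m3, n2}
  B4 = {n0}
  B5 = {n1}
m0 ∈ B0, n0 ∈ B4 → different blocks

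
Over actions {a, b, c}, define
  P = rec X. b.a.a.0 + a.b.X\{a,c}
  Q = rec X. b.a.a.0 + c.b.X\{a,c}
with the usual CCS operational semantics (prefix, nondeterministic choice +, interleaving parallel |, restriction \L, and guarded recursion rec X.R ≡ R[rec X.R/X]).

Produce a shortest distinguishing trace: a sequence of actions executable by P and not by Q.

Reachable graph of P (7 states):
  u0 = rec X. b.a.a.0 + a.b.X\{a,c} ⊢ --a--▸ u1, --b--▸ u2
  u1 = b.(rec X. b.a.a.0 + a.b.X\{a,c})\{a,c} ⊢ --b--▸ u3
  u2 = a.a.0 ⊢ --a--▸ u4
  u3 = (rec X. b.a.a.0 + a.b.X\{a,c})\{a,c} ⊢ --b--▸ u5
  u4 = a.0 ⊢ --a--▸ u6
  u5 = (a.a.0)\{a,c} ⊢ stopped
  u6 = 0 ⊢ stopped
Reachable graph of Q (7 states):
  v0 = rec X. b.a.a.0 + c.b.X\{a,c} ⊢ --b--▸ v1, --c--▸ v2
  v1 = a.a.0 ⊢ --a--▸ v3
  v2 = b.(rec X. b.a.a.0 + c.b.X\{a,c})\{a,c} ⊢ --b--▸ v4
  v3 = a.0 ⊢ --a--▸ v5
  v4 = (rec X. b.a.a.0 + c.b.X\{a,c})\{a,c} ⊢ --b--▸ v6
  v5 = 0 ⊢ stopped
  v6 = (a.a.0)\{a,c} ⊢ stopped
Run σ = ⟨a⟩ on P: start {u0}
  after a @ step 1: {u1}
  — P admits the full trace.
Run σ = ⟨a⟩ on Q: start {v0}
  after a @ step 1: ∅  — Q cannot continue

a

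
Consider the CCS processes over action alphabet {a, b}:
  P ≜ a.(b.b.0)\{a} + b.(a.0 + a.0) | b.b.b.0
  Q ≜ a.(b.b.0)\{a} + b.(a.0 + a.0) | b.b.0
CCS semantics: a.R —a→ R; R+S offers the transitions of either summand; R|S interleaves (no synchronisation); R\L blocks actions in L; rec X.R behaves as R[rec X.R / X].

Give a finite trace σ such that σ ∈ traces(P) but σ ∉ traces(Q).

bbbb

Reachable graph of P (15 states):
  p0 = a.(b.b.0)\{a} + b.(a.0 + a.0) | b.b.b.0 has moves —a→ p1, —b→ p2, —b→ p3
  p1 = (b.b.0)\{a} has moves —b→ p4
  p2 = (a.0 + a.0) | b.b.b.0 has moves —a→ p5, —b→ p6
  p3 = b.(a.0 + a.0) | b.b.0 has moves —b→ p6, —b→ p7
  p4 = (b.0)\{a} has moves —b→ p8
  p5 = 0 | b.b.b.0 has moves —b→ p9
  p6 = (a.0 + a.0) | b.b.0 has moves —a→ p9, —b→ p10
  p7 = b.(a.0 + a.0) | b.0 has moves —b→ p10, —b→ p11
  p8 = 0\{a} has moves stopped
  p9 = 0 | b.b.0 has moves —b→ p12
  p10 = (a.0 + a.0) | b.0 has moves —a→ p12, —b→ p13
  p11 = b.(a.0 + a.0) | 0 has moves —b→ p13
  p12 = 0 | b.0 has moves —b→ p14
  p13 = (a.0 + a.0) | 0 has moves —a→ p14
  p14 = 0 | 0 has moves stopped
Reachable graph of Q (12 states):
  q0 = a.(b.b.0)\{a} + b.(a.0 + a.0) | b.b.0 has moves —a→ q1, —b→ q2, —b→ q3
  q1 = (b.b.0)\{a} has moves —b→ q4
  q2 = (a.0 + a.0) | b.b.0 has moves —a→ q5, —b→ q6
  q3 = b.(a.0 + a.0) | b.0 has moves —b→ q6, —b→ q7
  q4 = (b.0)\{a} has moves —b→ q8
  q5 = 0 | b.b.0 has moves —b→ q9
  q6 = (a.0 + a.0) | b.0 has moves —a→ q9, —b→ q10
  q7 = b.(a.0 + a.0) | 0 has moves —b→ q10
  q8 = 0\{a} has moves stopped
  q9 = 0 | b.0 has moves —b→ q11
  q10 = (a.0 + a.0) | 0 has moves —a→ q11
  q11 = 0 | 0 has moves stopped
Executing bbbb from P (initial set {p0}):
  step 1 (b): {p2, p3}
  step 2 (b): {p6, p7}
  step 3 (b): {p10, p11}
  step 4 (b): {p13}
  ✓ P
Executing bbbb from Q (initial set {q0}):
  step 1 (b): {q2, q3}
  step 2 (b): {q6, q7}
  step 3 (b): {q10}
  step 4 (b): ∅  — Q cannot continue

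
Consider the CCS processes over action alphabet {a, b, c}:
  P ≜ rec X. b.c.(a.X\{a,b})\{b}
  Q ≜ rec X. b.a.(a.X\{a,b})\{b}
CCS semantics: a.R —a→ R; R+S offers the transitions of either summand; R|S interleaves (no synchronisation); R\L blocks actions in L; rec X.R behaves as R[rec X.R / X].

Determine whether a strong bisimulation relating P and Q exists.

not bisimilar

Reachable graph of P (4 states):
  p0 = rec X. b.c.(a.X\{a,b})\{b} :: —b→ p1
  p1 = c.(a.(rec X. b.c.(a.X\{a,b})\{b})\{a,b})\{b} :: —c→ p2
  p2 = (a.(rec X. b.c.(a.X\{a,b})\{b})\{a,b})\{b} :: —a→ p3
  p3 = (rec X. b.c.(a.X\{a,b})\{b})\{a,b}\{b} :: (no moves)
Reachable graph of Q (4 states):
  q0 = rec X. b.a.(a.X\{a,b})\{b} :: —b→ q1
  q1 = a.(a.(rec X. b.a.(a.X\{a,b})\{b})\{a,b})\{b} :: —a→ q2
  q2 = (a.(rec X. b.a.(a.X\{a,b})\{b})\{a,b})\{b} :: —a→ q3
  q3 = (rec X. b.a.(a.X\{a,b})\{b})\{a,b}\{b} :: (no moves)
Bisimilarity quotient blocks:
  B0 = {p0}
  B1 = {p1}
  B2 = {p2, q2}
  B3 = {p3, q3}
  B4 = {q0}
  B5 = {q1}
p0 ∈ B0, q0 ∈ B4 → different blocks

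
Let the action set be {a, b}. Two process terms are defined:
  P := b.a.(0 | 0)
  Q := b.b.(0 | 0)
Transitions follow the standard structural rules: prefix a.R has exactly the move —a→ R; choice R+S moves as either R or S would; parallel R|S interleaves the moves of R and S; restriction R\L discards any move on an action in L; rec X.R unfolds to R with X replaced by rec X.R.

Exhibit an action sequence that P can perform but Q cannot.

Reachable graph of P (3 states):
  s0 = b.a.(0 | 0) ⊢ —b→ s1
  s1 = a.(0 | 0) ⊢ —a→ s2
  s2 = 0 | 0 ⊢ (no moves)
Reachable graph of Q (3 states):
  t0 = b.b.(0 | 0) ⊢ —b→ t1
  t1 = b.(0 | 0) ⊢ —b→ t2
  t2 = 0 | 0 ⊢ (no moves)
Executing ba from P (initial set {s0}):
  step 1 (b): {s1}
  step 2 (a): {s2}
  — P admits the full trace.
Executing ba from Q (initial set {t0}):
  step 1 (b): {t1}
  step 2 (a): ∅ (Q stuck)

ba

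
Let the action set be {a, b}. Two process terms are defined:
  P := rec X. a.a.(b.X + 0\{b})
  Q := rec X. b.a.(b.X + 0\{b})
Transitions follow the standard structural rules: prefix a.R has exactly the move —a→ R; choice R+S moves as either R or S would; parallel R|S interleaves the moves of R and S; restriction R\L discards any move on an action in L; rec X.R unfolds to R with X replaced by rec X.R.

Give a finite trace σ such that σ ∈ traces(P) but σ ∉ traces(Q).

a

LTS(P): 3 reachable states
  m0 = rec X. a.a.(b.X + 0\{b}) has moves ··a··> m1
  m1 = a.(b.(rec X. a.a.(b.X + 0\{b})) + 0\{b}) has moves ··a··> m2
  m2 = b.(rec X. a.a.(b.X + 0\{b})) + 0\{b} has moves ··b··> m0
LTS(Q): 3 reachable states
  n0 = rec X. b.a.(b.X + 0\{b}) has moves ··b··> n1
  n1 = a.(b.(rec X. b.a.(b.X + 0\{b})) + 0\{b}) has moves ··a··> n2
  n2 = b.(rec X. b.a.(b.X + 0\{b})) + 0\{b} has moves ··b··> n0
Trace ⟨a⟩ through P, begin at {m0}:
  step 1 (a): {m1}
  P completes σ.
Trace ⟨a⟩ through Q, begin at {n0}:
  step 1 (a): ∅ (Q stuck)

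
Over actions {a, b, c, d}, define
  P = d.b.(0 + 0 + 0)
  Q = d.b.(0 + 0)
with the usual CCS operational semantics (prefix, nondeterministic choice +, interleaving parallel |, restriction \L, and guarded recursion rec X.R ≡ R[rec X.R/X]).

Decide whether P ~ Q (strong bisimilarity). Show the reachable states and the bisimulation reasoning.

P's transition system — 3 states:
  p0 = d.b.(0 + 0 + 0) :: ··d··> p1
  p1 = b.(0 + 0 + 0) :: ··b··> p2
  p2 = 0 + 0 + 0 :: ·
Q's transition system — 3 states:
  q0 = d.b.(0 + 0) :: ··d··> q1
  q1 = b.(0 + 0) :: ··b··> q2
  q2 = 0 + 0 :: ·
Coarsest stable partition (strong bisimilarity classes):
  B0 = {p0, q0}
  B1 = {p1, q1}
  B2 = {p2, q2}
p0 ∈ B0, q0 ∈ B0 → same block

YES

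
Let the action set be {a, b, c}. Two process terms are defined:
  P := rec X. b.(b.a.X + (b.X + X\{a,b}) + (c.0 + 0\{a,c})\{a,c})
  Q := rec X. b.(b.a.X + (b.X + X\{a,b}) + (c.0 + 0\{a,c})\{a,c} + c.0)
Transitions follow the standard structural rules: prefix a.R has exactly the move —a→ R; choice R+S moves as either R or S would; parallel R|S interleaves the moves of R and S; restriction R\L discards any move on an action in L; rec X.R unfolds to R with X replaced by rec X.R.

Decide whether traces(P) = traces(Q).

traces(P) ≠ traces(Q) — witness ⟨bc⟩

LTS(P): 3 reachable states
  u0 = rec X. b.(b.a.X + (b.X + X\{a,b}) + (c.0 + 0\{a,c})\{a,c}) | -b-> u1
  u1 = b.a.(rec X. b.(b.a.X + (b.X + X\{a,b}) + (c.0 + 0\{a,c})\{a,c})) + (b.(rec X. b.(b.a.X + (b.X + X\{a,b}) + (c.0 + 0\{a,c})\{a,c})) + (rec X. b.(b.a.X + (b.X + X\{a,b}) + (c.0 + 0\{a,c})\{a,c}))\{a,b}) + (c.0 + 0\{a,c})\{a,c} | -b-> u0, -b-> u2
  u2 = a.(rec X. b.(b.a.X + (b.X + X\{a,b}) + (c.0 + 0\{a,c})\{a,c})) | -a-> u0
LTS(Q): 4 reachable states
  v0 = rec X. b.(b.a.X + (b.X + X\{a,b}) + (c.0 + 0\{a,c})\{a,c} + c.0) | -b-> v1
  v1 = b.a.(rec X. b.(b.a.X + (b.X + X\{a,b}) + (c.0 + 0\{a,c})\{a,c} + c.0)) + (b.(rec X. b.(b.a.X + (b.X + X\{a,b}) + (c.0 + 0\{a,c})\{a,c} + c.0)) + (rec X. b.(b.a.X + (b.X + X\{a,b}) + (c.0 + 0\{a,c})\{a,c} + c.0))\{a,b}) + (c.0 + 0\{a,c})\{a,c} + c.0 | -b-> v0, -b-> v2, -c-> v3
  v2 = a.(rec X. b.(b.a.X + (b.X + X\{a,b}) + (c.0 + 0\{a,c})\{a,c} + c.0)) | -a-> v0
  v3 = 0 | (no moves)
Run σ = ⟨bc⟩ on Q: start {v0}
  after b @ step 1: {v1}
  after c @ step 2: {v3}
  Q completes σ.
Run σ = ⟨bc⟩ on P: start {u0}
  after b @ step 1: {u1}
  after c @ step 2: ∅ (P stuck)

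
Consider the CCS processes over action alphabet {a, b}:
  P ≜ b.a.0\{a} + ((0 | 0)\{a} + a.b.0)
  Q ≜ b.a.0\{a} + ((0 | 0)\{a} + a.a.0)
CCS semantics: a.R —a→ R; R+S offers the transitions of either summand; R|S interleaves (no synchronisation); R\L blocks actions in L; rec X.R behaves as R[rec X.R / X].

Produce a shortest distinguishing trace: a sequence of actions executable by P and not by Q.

ab

LTS(P): 5 reachable states
  m0 = b.a.0\{a} + ((0 | 0)\{a} + a.b.0) ⊢ =a=> m1, =b=> m2
  m1 = b.0 ⊢ =b=> m3
  m2 = a.0\{a} ⊢ =a=> m4
  m3 = 0 ⊢ deadlocked
  m4 = 0\{a} ⊢ deadlocked
LTS(Q): 5 reachable states
  n0 = b.a.0\{a} + ((0 | 0)\{a} + a.a.0) ⊢ =a=> n1, =b=> n2
  n1 = a.0 ⊢ =a=> n3
  n2 = a.0\{a} ⊢ =a=> n4
  n3 = 0 ⊢ deadlocked
  n4 = 0\{a} ⊢ deadlocked
Run σ = ⟨ab⟩ on P: start {m0}
  [1] a ⇒ {m1}
  [2] b ⇒ {m3}
  — P admits the full trace.
Run σ = ⟨ab⟩ on Q: start {n0}
  [1] a ⇒ {n1}
  [2] b ⇒ ∅  — Q cannot continue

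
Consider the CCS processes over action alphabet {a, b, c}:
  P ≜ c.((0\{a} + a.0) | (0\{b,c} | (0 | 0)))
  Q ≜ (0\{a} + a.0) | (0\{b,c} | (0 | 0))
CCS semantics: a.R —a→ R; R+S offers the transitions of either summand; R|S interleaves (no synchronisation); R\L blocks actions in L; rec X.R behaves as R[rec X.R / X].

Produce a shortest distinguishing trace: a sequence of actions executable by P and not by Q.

P's transition system — 3 states:
  u0 = c.((0\{a} + a.0) | (0\{b,c} | (0 | 0))) | --c--▸ u1
  u1 = (0\{a} + a.0) | (0\{b,c} | (0 | 0)) | --a--▸ u2
  u2 = 0 | (0\{b,c} | (0 | 0)) | stopped
Q's transition system — 2 states:
  v0 = (0\{a} + a.0) | (0\{b,c} | (0 | 0)) | --a--▸ v1
  v1 = 0 | (0\{b,c} | (0 | 0)) | stopped
Trace ⟨c⟩ through P, begin at {u0}:
  after c @ step 1: {u1}
  ✓ P
Trace ⟨c⟩ through Q, begin at {v0}:
  after c @ step 1: ∅ (Q stuck)

c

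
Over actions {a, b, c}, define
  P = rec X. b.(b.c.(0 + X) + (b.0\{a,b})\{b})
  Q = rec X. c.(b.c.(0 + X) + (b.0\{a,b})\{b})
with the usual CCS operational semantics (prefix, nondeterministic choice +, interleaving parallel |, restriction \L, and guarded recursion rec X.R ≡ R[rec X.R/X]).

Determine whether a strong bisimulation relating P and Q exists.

NO

Reachable graph of P (4 states):
  s0 = rec X. b.(b.c.(0 + X) + (b.0\{a,b})\{b}) | -b-> s1
  s1 = b.c.(0 + (rec X. b.(b.c.(0 + X) + (b.0\{a,b})\{b}))) + (b.0\{a,b})\{b} | -b-> s2
  s2 = c.(0 + (rec X. b.(b.c.(0 + X) + (b.0\{a,b})\{b}))) | -c-> s3
  s3 = 0 + (rec X. b.(b.c.(0 + X) + (b.0\{a,b})\{b})) | -b-> s1
Reachable graph of Q (4 states):
  t0 = rec X. c.(b.c.(0 + X) + (b.0\{a,b})\{b}) | -c-> t1
  t1 = b.c.(0 + (rec X. c.(b.c.(0 + X) + (b.0\{a,b})\{b}))) + (b.0\{a,b})\{b} | -b-> t2
  t2 = c.(0 + (rec X. c.(b.c.(0 + X) + (b.0\{a,b})\{b}))) | -c-> t3
  t3 = 0 + (rec X. c.(b.c.(0 + X) + (b.0\{a,b})\{b})) | -c-> t1
Bisimilarity quotient blocks:
  B0 = {s0, s3}
  B1 = {s1}
  B2 = {s2}
  B3 = {t0, t3}
  B4 = {t1}
  B5 = {t2}
s0 ∈ B0, t0 ∈ B3 → different blocks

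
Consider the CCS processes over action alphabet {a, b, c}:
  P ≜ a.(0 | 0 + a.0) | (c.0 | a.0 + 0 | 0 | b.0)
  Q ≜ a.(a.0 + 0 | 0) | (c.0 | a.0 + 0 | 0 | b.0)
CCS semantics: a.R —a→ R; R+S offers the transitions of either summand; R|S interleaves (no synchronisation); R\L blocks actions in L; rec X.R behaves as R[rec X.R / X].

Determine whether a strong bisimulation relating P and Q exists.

P ~ Q

Reachable graph of P (15 states):
  s0 = a.(0 | 0 + a.0) | (c.0 | a.0 + 0 | 0 | b.0) ⊢ ··a··> s1, ··a··> s2, ··b··> s3, ··c··> s4
  s1 = (0 | 0 + a.0) | (c.0 | a.0 + 0 | 0 | b.0) ⊢ ··a··> s5, ··a··> s6, ··b··> s7, ··c··> s8
  s2 = a.(0 | 0 + a.0) | (c.0 | 0) ⊢ ··a··> s5, ··c··> s9
  s3 = a.(0 | 0 + a.0) | (0 | 0 | 0) ⊢ ··a··> s7
  s4 = a.(0 | 0 + a.0) | (0 | a.0) ⊢ ··a··> s8, ··a··> s9
  s5 = (0 | 0 + a.0) | (c.0 | 0) ⊢ ··a··> s10, ··c··> s11
  s6 = 0 | (c.0 | a.0 + 0 | 0 | b.0) ⊢ ··a··> s10, ··b··> s12, ··c··> s13
  s7 = (0 | 0 + a.0) | (0 | 0 | 0) ⊢ ··a··> s12
  s8 = (0 | 0 + a.0) | (0 | a.0) ⊢ ··a··> s11, ··a··> s13
  s9 = a.(0 | 0 + a.0) | (0 | 0) ⊢ ··a··> s11
  s10 = 0 | (c.0 | 0) ⊢ ··c··> s14
  s11 = (0 | 0 + a.0) | (0 | 0) ⊢ ··a··> s14
  s12 = 0 | (0 | 0 | 0) ⊢ stopped
  s13 = 0 | (0 | a.0) ⊢ ··a··> s14
  s14 = 0 | (0 | 0) ⊢ stopped
Reachable graph of Q (15 states):
  t0 = a.(a.0 + 0 | 0) | (c.0 | a.0 + 0 | 0 | b.0) ⊢ ··a··> t1, ··a··> t2, ··b··> t3, ··c··> t4
  t1 = (a.0 + 0 | 0) | (c.0 | a.0 + 0 | 0 | b.0) ⊢ ··a··> t5, ··a··> t6, ··b··> t7, ··c··> t8
  t2 = a.(a.0 + 0 | 0) | (c.0 | 0) ⊢ ··a··> t5, ··c··> t9
  t3 = a.(a.0 + 0 | 0) | (0 | 0 | 0) ⊢ ··a··> t7
  t4 = a.(a.0 + 0 | 0) | (0 | a.0) ⊢ ··a··> t8, ··a··> t9
  t5 = (a.0 + 0 | 0) | (c.0 | 0) ⊢ ··a··> t10, ··c··> t11
  t6 = 0 | (c.0 | a.0 + 0 | 0 | b.0) ⊢ ··a··> t10, ··b··> t12, ··c··> t13
  t7 = (a.0 + 0 | 0) | (0 | 0 | 0) ⊢ ··a··> t12
  t8 = (a.0 + 0 | 0) | (0 | a.0) ⊢ ··a··> t11, ··a··> t13
  t9 = a.(a.0 + 0 | 0) | (0 | 0) ⊢ ··a··> t11
  t10 = 0 | (c.0 | 0) ⊢ ··c··> t14
  t11 = (a.0 + 0 | 0) | (0 | 0) ⊢ ··a··> t14
  t12 = 0 | (0 | 0 | 0) ⊢ stopped
  t13 = 0 | (0 | a.0) ⊢ ··a··> t14
  t14 = 0 | (0 | 0) ⊢ stopped
Coarsest stable partition (strong bisimilarity classes):
  B0 = {s0, t0}
  B1 = {s3, s8, s9, t3, t8, t9}
  B2 = {s11, s13, s7, t11, t13, t7}
  B3 = {s12, s14, t12, t14}
  B4 = {s1, t1}
  B5 = {s5, t5}
  B6 = {s10, t10}
  B7 = {s6, t6}
  B8 = {s4, t4}
  B9 = {s2, t2}
s0 ∈ B0, t0 ∈ B0 → same block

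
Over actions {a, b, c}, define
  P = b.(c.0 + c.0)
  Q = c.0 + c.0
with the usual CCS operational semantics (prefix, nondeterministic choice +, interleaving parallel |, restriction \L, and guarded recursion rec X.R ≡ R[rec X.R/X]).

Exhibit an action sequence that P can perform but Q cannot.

Reachable graph of P (3 states):
  p0 = b.(c.0 + c.0) ⊢ --b--▸ p1
  p1 = c.0 + c.0 ⊢ --c--▸ p2
  p2 = 0 ⊢ ∅
Reachable graph of Q (2 states):
  q0 = c.0 + c.0 ⊢ --c--▸ q1
  q1 = 0 ⊢ ∅
Run σ = ⟨b⟩ on P: start {p0}
  [1] b ⇒ {p1}
  P completes σ.
Run σ = ⟨b⟩ on Q: start {q0}
  [1] b ⇒ no successor for Q

b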